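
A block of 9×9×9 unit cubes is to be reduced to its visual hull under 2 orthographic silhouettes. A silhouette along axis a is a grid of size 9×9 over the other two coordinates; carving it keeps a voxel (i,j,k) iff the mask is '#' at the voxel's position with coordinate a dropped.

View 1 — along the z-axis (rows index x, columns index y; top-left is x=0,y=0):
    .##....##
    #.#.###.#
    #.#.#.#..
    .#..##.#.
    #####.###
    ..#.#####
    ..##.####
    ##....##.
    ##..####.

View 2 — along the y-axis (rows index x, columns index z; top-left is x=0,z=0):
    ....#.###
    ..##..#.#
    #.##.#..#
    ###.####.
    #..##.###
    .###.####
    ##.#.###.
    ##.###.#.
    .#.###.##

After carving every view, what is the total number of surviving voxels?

initial block: 9^3 = 729
step 1: project along z, AND mask (48/81) → |grid| = 432
step 2: project along y, AND mask (51/81) → |grid| = 274

|visual hull| = 274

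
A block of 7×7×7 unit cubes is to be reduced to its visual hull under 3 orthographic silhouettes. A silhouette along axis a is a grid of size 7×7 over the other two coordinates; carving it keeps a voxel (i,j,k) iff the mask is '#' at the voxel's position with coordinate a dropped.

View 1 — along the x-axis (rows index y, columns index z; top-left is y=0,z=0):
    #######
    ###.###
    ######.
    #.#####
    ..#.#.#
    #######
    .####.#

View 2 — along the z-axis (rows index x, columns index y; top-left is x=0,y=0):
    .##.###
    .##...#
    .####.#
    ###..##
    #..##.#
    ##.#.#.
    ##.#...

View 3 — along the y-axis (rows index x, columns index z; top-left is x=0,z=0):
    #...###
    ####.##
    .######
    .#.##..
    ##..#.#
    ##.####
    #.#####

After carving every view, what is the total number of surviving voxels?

full grid |V| = 343
V1 x: intersect with YZ mask (40 set) -- 280 left
V2 z: intersect with XY mask (29 set) -- 167 left
V3 y: intersect with XZ mask (35 set) -- 117 left

voxel count = 117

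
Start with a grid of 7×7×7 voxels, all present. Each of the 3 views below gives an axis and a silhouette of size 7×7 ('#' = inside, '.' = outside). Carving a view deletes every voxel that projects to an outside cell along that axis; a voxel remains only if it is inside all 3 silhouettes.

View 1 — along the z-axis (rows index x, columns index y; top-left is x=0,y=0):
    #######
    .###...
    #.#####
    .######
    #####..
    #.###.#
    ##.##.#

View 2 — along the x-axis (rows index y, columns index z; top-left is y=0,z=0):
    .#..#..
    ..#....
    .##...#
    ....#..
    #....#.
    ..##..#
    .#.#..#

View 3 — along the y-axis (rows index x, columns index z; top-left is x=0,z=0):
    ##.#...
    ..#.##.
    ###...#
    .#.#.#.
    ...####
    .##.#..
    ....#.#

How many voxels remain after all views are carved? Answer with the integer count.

full grid |V| = 343
after view 1 [z-axis, 37 of 49 cells solid] → remaining = 259
after view 2 [x-axis, 15 of 49 cells solid] → remaining = 76
after view 3 [y-axis, 22 of 49 cells solid] → remaining = 36

|visual hull| = 36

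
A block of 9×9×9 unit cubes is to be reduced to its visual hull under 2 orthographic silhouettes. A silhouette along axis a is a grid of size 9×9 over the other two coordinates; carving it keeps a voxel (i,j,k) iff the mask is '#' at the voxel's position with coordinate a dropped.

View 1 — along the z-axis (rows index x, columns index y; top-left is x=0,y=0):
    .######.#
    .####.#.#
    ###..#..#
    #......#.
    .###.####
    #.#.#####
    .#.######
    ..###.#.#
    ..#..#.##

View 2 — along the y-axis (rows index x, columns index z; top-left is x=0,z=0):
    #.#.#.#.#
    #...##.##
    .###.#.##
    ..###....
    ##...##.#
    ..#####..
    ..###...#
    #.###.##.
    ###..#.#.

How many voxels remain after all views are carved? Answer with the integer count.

full grid |V| = 729
after view 1 [z-axis, 50 of 81 cells solid] → remaining = 450
after view 2 [y-axis, 44 of 81 cells solid] → remaining = 249

remaining voxels: 249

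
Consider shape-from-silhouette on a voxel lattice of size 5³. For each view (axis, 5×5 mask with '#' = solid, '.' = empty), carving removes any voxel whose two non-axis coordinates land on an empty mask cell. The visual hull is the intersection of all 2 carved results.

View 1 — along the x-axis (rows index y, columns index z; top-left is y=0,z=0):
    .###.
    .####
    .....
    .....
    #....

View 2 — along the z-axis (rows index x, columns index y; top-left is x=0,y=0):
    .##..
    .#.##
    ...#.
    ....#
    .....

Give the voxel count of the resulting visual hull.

initial block: 5^3 = 125
step 1: project along x, AND mask (8/25) → |grid| = 40
step 2: project along z, AND mask (7/25) → |grid| = 10

remaining voxels: 10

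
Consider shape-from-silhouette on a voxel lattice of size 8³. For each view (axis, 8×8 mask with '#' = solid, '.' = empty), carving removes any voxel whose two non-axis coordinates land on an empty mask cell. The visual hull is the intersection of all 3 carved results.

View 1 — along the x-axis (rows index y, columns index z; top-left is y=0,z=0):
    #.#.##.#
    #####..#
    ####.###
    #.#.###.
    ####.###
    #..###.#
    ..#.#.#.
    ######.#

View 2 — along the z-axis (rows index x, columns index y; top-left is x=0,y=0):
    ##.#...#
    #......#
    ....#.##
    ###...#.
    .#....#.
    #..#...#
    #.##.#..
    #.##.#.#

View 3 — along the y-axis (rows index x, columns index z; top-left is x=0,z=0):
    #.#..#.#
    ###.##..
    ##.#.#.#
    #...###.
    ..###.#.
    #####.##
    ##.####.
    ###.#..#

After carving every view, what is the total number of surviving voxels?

before carving: 512 voxels (8×8×8)
after view 1 [x-axis, 45 of 64 cells solid] → remaining = 360
after view 2 [z-axis, 27 of 64 cells solid] → remaining = 150
after view 3 [y-axis, 40 of 64 cells solid] → remaining = 98

remaining voxels: 98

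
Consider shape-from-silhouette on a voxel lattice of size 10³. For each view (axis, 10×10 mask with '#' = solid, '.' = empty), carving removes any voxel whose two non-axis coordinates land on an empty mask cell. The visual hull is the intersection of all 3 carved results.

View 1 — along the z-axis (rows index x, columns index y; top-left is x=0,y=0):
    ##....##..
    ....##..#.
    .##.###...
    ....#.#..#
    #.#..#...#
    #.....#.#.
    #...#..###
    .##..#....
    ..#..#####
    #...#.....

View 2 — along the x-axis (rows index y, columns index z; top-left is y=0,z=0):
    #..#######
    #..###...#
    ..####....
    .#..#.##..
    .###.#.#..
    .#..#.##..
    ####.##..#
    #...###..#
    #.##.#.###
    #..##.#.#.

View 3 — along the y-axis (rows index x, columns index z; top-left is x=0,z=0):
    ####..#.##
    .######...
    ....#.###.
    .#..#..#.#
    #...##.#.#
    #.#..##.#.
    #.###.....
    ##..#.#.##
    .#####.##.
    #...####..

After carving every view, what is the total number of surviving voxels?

110 voxels

initial block: 10^3 = 1000
step 1: project along z, AND mask (38/100) → |grid| = 380
step 2: project along x, AND mask (54/100) → |grid| = 214
step 3: project along y, AND mask (53/100) → |grid| = 110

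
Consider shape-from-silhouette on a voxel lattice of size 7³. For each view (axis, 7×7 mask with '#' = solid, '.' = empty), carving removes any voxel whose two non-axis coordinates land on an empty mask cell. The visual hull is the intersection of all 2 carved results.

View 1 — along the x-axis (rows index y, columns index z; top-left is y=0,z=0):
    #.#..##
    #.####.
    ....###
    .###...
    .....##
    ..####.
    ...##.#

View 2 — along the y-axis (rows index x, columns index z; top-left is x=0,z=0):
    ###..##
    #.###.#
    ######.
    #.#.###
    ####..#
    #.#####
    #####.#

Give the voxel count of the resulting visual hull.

remaining voxels: 130

full grid |V| = 343
step 1: project along x, AND mask (24/49) → |grid| = 168
step 2: project along y, AND mask (38/49) → |grid| = 130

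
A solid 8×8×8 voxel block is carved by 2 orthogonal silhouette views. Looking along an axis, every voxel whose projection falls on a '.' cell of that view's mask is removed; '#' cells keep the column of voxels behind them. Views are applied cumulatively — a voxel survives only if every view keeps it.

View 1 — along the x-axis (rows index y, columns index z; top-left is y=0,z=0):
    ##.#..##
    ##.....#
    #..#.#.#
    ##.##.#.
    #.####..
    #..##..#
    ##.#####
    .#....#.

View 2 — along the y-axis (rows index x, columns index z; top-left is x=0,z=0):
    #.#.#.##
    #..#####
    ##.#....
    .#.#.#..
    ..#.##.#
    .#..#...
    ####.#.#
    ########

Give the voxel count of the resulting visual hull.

voxel count = 166

initial block: 8^3 = 512
carve view 1 (along x, YZ-mask fill 35/64): 280 voxels remain
carve view 2 (along y, XZ-mask fill 37/64): 166 voxels remain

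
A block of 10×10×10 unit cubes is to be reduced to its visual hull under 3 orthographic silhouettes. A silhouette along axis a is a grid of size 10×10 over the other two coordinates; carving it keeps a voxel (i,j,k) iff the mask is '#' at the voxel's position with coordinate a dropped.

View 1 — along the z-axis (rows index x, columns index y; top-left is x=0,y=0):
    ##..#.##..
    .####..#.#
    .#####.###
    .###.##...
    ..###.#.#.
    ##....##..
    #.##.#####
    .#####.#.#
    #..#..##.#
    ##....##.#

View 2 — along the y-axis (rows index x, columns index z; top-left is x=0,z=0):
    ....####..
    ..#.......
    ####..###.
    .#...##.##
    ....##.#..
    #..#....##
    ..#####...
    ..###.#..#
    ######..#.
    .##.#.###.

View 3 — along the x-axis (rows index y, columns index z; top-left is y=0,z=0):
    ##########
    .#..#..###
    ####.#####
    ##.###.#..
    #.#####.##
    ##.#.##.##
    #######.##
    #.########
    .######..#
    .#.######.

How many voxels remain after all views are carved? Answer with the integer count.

|visual hull| = 216

start: 10×10×10 = 1000 voxels
carve view 1 (along z, XY-mask fill 58/100): 580 voxels remain
carve view 2 (along y, XZ-mask fill 47/100): 278 voxels remain
carve view 3 (along x, YZ-mask fill 77/100): 216 voxels remain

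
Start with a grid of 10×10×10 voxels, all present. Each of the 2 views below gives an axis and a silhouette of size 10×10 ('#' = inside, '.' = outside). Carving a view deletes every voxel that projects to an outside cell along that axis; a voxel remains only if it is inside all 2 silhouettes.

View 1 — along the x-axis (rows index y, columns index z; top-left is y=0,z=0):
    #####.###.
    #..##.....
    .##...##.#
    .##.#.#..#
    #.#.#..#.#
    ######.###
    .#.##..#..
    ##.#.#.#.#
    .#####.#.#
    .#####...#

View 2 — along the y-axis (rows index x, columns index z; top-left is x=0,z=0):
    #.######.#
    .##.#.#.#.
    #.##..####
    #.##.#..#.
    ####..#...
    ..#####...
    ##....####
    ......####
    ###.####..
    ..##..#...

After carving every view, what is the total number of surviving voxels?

initial block: 10^3 = 1000
[1] x-view keeps 58 columns → grid now 580
[2] y-view keeps 55 columns → grid now 308

|visual hull| = 308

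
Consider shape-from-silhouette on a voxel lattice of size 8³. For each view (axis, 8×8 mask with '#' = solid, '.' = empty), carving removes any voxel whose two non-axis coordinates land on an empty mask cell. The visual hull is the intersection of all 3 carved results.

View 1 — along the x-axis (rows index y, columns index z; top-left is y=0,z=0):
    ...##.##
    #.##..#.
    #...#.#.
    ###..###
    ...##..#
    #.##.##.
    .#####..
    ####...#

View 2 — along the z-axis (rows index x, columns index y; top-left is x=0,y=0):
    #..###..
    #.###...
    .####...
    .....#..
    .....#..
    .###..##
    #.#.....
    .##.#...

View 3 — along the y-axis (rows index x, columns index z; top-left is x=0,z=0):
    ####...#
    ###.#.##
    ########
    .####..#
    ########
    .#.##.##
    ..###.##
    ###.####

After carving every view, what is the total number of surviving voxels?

before carving: 512 voxels (8×8×8)
carve view 1 (along x, YZ-mask fill 35/64): 280 voxels remain
carve view 2 (along z, XY-mask fill 24/64): 100 voxels remain
carve view 3 (along y, XZ-mask fill 49/64): 74 voxels remain

remaining voxels: 74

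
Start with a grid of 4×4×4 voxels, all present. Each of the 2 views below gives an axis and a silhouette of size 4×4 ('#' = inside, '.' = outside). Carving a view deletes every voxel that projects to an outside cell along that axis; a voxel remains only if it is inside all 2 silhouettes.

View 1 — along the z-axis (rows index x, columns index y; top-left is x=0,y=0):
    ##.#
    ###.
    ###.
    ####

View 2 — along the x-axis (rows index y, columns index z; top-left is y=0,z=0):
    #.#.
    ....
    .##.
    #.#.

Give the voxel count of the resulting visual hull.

initial block: 4^3 = 64
carve view 1 (along z, XY-mask fill 13/16): 52 voxels remain
carve view 2 (along x, YZ-mask fill 6/16): 18 voxels remain

remaining voxels: 18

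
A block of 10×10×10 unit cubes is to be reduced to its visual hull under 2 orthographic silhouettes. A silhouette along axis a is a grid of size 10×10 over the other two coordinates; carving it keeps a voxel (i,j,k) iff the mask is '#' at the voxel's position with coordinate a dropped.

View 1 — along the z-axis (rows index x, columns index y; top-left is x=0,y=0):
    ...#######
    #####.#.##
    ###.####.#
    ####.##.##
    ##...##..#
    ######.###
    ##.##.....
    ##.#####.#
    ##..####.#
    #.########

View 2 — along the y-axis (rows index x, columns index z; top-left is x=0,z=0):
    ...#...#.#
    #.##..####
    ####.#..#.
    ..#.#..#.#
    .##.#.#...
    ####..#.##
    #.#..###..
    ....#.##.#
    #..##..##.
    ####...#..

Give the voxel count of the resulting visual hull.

remaining voxels: 372

initial block: 10^3 = 1000
  1. axis=2 (XY plane), |mask|=73  ⇒  voxels=730
  2. axis=1 (XZ plane), |mask|=50  ⇒  voxels=372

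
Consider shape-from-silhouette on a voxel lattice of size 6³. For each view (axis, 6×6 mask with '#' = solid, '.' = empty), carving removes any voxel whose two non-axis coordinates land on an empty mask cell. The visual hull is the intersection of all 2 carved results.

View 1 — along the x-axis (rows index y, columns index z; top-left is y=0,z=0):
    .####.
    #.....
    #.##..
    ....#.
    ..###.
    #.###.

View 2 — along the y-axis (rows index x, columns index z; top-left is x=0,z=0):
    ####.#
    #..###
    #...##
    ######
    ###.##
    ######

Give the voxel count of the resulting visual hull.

start: 6×6×6 = 216 voxels
V1 x: intersect with YZ mask (16 set) -- 96 left
V2 y: intersect with XZ mask (29 set) -- 74 left

voxel count = 74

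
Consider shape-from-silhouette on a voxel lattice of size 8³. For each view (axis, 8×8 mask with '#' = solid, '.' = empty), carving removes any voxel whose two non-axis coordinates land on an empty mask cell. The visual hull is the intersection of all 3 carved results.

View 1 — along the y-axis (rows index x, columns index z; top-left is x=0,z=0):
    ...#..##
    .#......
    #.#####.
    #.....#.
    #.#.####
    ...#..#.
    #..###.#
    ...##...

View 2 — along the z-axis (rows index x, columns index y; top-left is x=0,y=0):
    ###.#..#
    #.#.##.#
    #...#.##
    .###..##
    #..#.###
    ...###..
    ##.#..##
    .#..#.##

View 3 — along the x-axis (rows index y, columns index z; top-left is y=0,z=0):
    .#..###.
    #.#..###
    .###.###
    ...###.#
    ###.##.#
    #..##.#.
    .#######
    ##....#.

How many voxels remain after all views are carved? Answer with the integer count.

start: 8×8×8 = 512 voxels
V1 y: intersect with XZ mask (27 set) -- 216 left
V2 z: intersect with XY mask (36 set) -- 123 left
V3 x: intersect with YZ mask (39 set) -- 68 left

68 voxels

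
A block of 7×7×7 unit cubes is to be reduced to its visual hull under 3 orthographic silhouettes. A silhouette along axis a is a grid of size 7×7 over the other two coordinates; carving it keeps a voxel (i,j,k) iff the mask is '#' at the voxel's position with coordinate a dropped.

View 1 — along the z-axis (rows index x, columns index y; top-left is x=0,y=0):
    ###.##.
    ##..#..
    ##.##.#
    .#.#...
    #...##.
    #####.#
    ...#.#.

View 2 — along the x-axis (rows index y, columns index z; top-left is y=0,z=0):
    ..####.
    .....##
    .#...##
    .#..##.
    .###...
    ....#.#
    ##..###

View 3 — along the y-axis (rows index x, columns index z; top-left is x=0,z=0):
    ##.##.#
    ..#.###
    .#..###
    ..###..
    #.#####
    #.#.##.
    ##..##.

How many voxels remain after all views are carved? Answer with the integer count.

remaining voxels: 51

before carving: 343 voxels (7×7×7)
after view 1 [z-axis, 26 of 49 cells solid] → remaining = 182
after view 2 [x-axis, 22 of 49 cells solid] → remaining = 79
after view 3 [y-axis, 30 of 49 cells solid] → remaining = 51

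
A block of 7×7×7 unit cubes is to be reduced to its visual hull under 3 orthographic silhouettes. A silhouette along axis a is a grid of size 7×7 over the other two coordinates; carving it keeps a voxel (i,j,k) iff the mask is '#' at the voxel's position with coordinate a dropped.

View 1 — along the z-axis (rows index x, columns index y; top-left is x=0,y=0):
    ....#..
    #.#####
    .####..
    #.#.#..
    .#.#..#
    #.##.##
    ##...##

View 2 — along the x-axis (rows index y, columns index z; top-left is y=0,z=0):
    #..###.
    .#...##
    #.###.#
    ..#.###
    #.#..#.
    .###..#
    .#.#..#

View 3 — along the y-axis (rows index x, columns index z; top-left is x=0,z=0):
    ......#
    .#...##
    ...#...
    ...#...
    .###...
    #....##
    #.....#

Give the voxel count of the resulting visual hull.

|visual hull| = 28

initial block: 7^3 = 343
  1. axis=2 (XY plane), |mask|=26  ⇒  voxels=182
  2. axis=0 (YZ plane), |mask|=26  ⇒  voxels=97
  3. axis=1 (XZ plane), |mask|=14  ⇒  voxels=28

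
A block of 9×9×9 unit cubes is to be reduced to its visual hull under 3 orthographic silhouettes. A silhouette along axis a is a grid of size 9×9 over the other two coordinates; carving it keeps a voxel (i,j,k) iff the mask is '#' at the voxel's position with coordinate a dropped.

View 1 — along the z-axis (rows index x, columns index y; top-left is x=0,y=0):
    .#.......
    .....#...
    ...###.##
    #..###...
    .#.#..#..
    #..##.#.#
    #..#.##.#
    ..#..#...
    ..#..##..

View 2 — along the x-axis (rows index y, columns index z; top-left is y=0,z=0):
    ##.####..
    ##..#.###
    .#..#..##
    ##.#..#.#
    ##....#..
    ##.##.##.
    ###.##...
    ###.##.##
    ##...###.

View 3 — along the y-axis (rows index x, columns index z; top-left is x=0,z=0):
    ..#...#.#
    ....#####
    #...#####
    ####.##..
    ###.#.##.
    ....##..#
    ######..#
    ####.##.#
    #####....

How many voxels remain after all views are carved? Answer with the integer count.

full grid |V| = 729
carve view 1 (along z, XY-mask fill 29/81): 261 voxels remain
carve view 2 (along x, YZ-mask fill 47/81): 150 voxels remain
carve view 3 (along y, XZ-mask fill 48/81): 94 voxels remain

94 voxels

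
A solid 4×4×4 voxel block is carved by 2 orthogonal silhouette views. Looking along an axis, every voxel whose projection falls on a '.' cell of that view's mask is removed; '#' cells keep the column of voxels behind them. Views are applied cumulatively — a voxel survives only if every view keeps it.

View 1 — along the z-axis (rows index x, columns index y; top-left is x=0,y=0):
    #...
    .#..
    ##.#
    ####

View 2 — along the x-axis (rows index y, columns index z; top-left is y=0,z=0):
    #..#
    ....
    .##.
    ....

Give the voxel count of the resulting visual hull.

|visual hull| = 8

before carving: 64 voxels (4×4×4)
[1] z-view keeps 9 columns → grid now 36
[2] x-view keeps 4 columns → grid now 8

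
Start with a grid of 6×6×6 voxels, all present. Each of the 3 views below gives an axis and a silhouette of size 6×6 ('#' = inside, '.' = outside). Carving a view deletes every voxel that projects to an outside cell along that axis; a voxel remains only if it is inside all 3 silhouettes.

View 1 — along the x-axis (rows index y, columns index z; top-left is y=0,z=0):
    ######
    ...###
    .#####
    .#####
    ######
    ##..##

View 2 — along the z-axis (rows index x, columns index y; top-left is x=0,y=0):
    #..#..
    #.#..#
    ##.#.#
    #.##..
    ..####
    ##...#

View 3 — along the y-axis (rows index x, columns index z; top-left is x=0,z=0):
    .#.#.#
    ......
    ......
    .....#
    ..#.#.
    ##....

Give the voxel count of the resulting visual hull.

remaining voxels: 20

initial block: 6^3 = 216
  1. axis=0 (YZ plane), |mask|=29  ⇒  voxels=174
  2. axis=2 (XY plane), |mask|=19  ⇒  voxels=93
  3. axis=1 (XZ plane), |mask|=8  ⇒  voxels=20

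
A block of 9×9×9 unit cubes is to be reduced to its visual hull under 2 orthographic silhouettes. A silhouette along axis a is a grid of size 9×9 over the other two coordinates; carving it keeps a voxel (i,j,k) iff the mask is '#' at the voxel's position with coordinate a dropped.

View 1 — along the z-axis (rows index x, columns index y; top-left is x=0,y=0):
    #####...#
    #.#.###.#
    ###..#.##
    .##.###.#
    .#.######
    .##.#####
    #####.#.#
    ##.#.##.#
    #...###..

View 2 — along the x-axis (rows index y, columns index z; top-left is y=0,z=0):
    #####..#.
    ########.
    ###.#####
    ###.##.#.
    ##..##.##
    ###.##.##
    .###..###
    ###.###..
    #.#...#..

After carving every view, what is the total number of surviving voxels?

remaining voxels: 339

before carving: 729 voxels (9×9×9)
  1. axis=2 (XY plane), |mask|=55  ⇒  voxels=495
  2. axis=0 (YZ plane), |mask|=56  ⇒  voxels=339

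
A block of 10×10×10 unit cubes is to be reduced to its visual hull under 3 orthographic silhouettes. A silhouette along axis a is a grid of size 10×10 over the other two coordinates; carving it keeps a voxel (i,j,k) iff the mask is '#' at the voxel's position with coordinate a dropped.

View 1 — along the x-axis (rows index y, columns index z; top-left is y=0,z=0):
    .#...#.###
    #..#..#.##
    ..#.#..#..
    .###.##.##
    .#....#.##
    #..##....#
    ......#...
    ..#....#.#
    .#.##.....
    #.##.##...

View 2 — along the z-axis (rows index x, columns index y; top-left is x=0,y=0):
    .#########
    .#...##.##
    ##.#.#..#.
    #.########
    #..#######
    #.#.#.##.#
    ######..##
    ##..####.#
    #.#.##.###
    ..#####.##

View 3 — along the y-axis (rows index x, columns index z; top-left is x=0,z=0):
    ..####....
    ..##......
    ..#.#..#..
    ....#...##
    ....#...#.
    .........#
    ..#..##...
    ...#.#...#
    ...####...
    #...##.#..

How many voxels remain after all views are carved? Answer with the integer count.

voxel count = 80

start: 10×10×10 = 1000 voxels
  1. axis=0 (YZ plane), |mask|=40  ⇒  voxels=400
  2. axis=2 (XY plane), |mask|=71  ⇒  voxels=282
  3. axis=1 (XZ plane), |mask|=29  ⇒  voxels=80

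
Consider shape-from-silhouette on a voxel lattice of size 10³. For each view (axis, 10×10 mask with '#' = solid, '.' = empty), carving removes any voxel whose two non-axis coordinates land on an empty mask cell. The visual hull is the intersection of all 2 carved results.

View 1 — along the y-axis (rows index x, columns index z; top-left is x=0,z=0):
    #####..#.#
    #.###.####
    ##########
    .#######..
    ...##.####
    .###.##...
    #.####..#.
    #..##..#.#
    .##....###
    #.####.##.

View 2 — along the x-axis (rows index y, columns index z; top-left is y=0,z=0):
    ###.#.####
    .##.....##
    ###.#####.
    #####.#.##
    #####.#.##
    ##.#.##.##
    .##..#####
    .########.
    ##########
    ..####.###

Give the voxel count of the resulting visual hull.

voxel count = 489

before carving: 1000 voxels (10×10×10)
V1 y: intersect with XZ mask (66 set) -- 660 left
V2 x: intersect with YZ mask (75 set) -- 489 left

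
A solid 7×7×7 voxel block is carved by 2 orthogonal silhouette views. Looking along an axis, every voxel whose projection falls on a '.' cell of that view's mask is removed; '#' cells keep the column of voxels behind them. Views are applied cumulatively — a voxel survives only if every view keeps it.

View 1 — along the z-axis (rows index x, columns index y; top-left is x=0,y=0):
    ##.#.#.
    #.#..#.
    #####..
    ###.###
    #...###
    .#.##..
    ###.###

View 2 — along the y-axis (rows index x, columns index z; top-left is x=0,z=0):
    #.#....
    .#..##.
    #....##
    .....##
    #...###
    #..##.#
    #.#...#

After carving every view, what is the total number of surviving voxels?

90 voxels

initial block: 7^3 = 343
V1 z: intersect with XY mask (31 set) -- 217 left
V2 y: intersect with XZ mask (21 set) -- 90 left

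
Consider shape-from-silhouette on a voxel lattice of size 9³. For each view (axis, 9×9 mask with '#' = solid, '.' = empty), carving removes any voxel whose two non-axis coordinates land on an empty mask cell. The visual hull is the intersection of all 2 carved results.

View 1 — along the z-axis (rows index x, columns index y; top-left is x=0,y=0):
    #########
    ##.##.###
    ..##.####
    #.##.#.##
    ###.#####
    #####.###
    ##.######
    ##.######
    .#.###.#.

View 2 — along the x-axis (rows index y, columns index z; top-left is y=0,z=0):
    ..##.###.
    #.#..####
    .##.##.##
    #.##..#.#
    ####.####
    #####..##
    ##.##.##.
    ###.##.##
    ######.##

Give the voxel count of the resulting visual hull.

remaining voxels: 421

full grid |V| = 729
V1 z: intersect with XY mask (65 set) -- 585 left
V2 x: intersect with YZ mask (58 set) -- 421 left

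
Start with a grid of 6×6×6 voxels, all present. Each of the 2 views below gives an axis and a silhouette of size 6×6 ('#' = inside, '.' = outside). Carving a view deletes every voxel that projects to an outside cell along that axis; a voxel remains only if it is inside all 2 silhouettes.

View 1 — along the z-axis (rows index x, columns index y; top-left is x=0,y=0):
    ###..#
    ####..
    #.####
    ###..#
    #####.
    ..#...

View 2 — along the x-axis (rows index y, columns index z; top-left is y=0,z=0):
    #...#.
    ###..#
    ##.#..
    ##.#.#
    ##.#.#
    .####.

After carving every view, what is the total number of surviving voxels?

76 voxels

initial block: 6^3 = 216
  1. axis=2 (XY plane), |mask|=23  ⇒  voxels=138
  2. axis=0 (YZ plane), |mask|=21  ⇒  voxels=76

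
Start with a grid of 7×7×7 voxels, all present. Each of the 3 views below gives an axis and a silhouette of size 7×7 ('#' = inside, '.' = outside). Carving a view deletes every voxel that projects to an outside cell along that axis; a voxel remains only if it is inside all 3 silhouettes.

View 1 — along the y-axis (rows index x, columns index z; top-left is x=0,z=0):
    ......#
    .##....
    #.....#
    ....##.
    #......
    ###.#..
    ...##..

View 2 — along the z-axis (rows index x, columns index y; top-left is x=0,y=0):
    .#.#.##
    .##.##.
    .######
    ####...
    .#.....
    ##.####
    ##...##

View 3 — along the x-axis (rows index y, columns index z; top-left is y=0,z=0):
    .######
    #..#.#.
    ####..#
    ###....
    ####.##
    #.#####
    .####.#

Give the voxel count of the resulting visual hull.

remaining voxels: 43

before carving: 343 voxels (7×7×7)
V1 y: intersect with XZ mask (14 set) -- 98 left
V2 z: intersect with XY mask (29 set) -- 65 left
V3 x: intersect with YZ mask (34 set) -- 43 left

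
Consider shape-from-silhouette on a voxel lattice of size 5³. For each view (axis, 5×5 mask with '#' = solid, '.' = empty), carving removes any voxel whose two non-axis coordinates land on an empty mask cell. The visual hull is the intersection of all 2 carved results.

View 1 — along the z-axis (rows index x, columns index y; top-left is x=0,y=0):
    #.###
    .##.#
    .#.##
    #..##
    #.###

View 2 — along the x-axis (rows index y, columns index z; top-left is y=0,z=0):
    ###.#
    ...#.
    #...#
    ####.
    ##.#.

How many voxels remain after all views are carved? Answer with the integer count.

start: 5×5×5 = 125 voxels
carve view 1 (along z, XY-mask fill 17/25): 85 voxels remain
carve view 2 (along x, YZ-mask fill 14/25): 51 voxels remain

51 voxels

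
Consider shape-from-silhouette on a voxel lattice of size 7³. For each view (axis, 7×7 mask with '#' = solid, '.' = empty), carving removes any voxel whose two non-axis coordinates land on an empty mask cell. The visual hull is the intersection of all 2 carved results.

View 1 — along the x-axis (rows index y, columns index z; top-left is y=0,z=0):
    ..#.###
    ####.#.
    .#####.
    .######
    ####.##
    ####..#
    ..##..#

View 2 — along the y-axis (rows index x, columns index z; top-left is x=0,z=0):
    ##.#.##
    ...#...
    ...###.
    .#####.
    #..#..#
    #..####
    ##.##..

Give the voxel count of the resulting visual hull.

|visual hull| = 123

full grid |V| = 343
after view 1 [x-axis, 34 of 49 cells solid] → remaining = 238
after view 2 [y-axis, 26 of 49 cells solid] → remaining = 123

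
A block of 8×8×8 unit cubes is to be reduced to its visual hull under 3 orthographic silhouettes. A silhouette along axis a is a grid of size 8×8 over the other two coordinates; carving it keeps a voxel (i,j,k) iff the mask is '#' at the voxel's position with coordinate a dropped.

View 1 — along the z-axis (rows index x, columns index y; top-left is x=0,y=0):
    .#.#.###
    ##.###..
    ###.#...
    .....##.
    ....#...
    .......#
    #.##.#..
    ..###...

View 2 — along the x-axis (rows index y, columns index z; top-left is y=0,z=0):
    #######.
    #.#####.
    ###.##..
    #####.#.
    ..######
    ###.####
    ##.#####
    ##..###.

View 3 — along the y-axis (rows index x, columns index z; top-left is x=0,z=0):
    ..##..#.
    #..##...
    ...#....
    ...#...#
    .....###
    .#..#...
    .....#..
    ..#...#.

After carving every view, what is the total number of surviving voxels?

initial block: 8^3 = 512
V1 z: intersect with XY mask (25 set) -- 200 left
V2 x: intersect with YZ mask (49 set) -- 154 left
V3 y: intersect with XZ mask (17 set) -- 43 left

43 voxels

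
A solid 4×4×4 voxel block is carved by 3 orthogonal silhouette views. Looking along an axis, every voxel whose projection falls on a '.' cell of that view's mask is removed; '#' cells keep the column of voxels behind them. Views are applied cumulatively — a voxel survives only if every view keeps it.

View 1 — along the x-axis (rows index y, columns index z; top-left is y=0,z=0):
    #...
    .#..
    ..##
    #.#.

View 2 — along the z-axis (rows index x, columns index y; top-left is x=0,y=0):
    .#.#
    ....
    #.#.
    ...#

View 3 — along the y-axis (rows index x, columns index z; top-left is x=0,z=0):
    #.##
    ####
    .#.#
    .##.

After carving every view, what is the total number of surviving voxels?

full grid |V| = 64
carve view 1 (along x, YZ-mask fill 6/16): 24 voxels remain
carve view 2 (along z, XY-mask fill 5/16): 8 voxels remain
carve view 3 (along y, XZ-mask fill 11/16): 4 voxels remain

voxel count = 4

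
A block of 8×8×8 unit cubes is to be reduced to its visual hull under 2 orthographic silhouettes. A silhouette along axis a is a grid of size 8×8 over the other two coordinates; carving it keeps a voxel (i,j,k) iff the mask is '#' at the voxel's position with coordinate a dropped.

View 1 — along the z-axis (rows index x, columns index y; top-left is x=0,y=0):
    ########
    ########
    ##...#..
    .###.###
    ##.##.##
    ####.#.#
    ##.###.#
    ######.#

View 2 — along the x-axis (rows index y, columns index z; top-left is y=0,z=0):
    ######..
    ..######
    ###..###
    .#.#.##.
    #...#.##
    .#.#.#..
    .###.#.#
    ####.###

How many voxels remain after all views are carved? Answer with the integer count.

remaining voxels: 258

initial block: 8^3 = 512
  1. axis=2 (XY plane), |mask|=50  ⇒  voxels=400
  2. axis=0 (YZ plane), |mask|=41  ⇒  voxels=258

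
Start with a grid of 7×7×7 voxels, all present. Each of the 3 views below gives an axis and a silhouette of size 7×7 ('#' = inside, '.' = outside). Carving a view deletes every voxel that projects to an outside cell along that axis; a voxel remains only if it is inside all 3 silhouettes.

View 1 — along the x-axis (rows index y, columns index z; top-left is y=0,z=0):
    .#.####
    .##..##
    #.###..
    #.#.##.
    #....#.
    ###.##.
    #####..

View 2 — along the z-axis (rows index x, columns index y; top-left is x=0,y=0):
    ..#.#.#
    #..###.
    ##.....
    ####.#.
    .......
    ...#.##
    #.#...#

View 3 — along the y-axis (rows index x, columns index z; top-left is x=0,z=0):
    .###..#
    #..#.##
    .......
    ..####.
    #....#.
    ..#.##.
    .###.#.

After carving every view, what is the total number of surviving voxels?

|visual hull| = 44

before carving: 343 voxels (7×7×7)
after view 1 [x-axis, 29 of 49 cells solid] → remaining = 203
after view 2 [z-axis, 20 of 49 cells solid] → remaining = 86
after view 3 [y-axis, 21 of 49 cells solid] → remaining = 44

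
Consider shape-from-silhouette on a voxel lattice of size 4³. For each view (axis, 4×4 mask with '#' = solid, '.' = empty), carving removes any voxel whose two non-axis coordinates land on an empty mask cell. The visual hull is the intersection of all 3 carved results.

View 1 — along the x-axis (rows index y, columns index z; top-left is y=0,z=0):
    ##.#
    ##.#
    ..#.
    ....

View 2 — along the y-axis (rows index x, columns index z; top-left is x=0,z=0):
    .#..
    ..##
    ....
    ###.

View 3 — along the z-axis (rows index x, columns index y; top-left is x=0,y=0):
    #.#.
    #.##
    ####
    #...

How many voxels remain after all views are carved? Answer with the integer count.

full grid |V| = 64
  1. axis=0 (YZ plane), |mask|=7  ⇒  voxels=28
  2. axis=1 (XZ plane), |mask|=6  ⇒  voxels=10
  3. axis=2 (XY plane), |mask|=10  ⇒  voxels=5

voxel count = 5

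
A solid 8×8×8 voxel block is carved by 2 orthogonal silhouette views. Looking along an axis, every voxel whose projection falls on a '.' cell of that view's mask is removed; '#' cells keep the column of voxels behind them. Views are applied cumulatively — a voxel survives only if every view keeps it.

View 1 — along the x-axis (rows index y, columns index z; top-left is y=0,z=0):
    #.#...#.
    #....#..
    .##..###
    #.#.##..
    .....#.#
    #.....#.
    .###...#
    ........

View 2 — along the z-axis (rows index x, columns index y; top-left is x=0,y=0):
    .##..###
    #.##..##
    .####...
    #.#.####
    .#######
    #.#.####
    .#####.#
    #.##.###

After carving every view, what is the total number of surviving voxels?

start: 8×8×8 = 512 voxels
after view 1 [x-axis, 22 of 64 cells solid] → remaining = 176
after view 2 [z-axis, 45 of 64 cells solid] → remaining = 126

|visual hull| = 126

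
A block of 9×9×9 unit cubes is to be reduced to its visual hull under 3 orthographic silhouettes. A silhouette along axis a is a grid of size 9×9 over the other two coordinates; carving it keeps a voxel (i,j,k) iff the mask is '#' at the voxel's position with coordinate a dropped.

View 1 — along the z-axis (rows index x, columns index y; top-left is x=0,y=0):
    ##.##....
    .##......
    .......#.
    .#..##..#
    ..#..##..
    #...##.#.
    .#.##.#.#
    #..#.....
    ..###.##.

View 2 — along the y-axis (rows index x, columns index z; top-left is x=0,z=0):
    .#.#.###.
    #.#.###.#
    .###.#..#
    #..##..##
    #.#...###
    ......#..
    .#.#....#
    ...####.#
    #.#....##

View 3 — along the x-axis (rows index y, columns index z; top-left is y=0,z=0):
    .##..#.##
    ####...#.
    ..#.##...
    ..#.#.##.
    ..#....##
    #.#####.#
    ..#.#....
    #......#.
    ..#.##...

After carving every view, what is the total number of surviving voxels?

full grid |V| = 729
[1] z-view keeps 30 columns → grid now 270
[2] y-view keeps 39 columns → grid now 121
[3] x-view keeps 34 columns → grid now 47

voxel count = 47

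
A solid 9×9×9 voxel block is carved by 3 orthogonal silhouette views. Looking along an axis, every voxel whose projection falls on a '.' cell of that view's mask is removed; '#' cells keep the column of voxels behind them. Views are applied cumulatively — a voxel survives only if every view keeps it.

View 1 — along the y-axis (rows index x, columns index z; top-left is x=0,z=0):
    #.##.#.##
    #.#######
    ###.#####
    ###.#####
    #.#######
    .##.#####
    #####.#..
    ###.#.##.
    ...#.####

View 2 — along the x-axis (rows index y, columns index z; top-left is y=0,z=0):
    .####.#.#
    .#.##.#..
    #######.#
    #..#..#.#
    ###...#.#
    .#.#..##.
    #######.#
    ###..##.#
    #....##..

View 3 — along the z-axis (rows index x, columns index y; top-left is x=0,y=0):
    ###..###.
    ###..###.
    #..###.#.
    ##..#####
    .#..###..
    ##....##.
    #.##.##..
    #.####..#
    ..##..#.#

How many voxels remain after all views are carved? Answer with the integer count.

before carving: 729 voxels (9×9×9)
carve view 1 (along y, XZ-mask fill 62/81): 558 voxels remain
carve view 2 (along x, YZ-mask fill 48/81): 325 voxels remain
carve view 3 (along z, XY-mask fill 47/81): 196 voxels remain

voxel count = 196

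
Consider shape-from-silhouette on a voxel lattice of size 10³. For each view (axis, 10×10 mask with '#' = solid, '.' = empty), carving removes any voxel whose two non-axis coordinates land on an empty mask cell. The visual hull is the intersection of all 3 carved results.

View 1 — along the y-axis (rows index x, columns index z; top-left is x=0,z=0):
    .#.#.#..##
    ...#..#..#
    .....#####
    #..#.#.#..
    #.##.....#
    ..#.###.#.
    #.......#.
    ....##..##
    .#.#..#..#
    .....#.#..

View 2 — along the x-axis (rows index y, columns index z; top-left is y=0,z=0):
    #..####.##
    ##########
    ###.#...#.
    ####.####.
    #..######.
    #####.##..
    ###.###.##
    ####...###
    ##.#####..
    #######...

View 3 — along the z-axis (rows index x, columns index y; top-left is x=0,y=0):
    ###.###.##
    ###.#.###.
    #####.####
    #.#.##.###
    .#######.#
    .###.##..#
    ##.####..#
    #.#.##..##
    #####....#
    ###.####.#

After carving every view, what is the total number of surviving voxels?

initial block: 10^3 = 1000
after view 1 [y-axis, 38 of 100 cells solid] → remaining = 380
after view 2 [x-axis, 73 of 100 cells solid] → remaining = 267
after view 3 [z-axis, 72 of 100 cells solid] → remaining = 190

remaining voxels: 190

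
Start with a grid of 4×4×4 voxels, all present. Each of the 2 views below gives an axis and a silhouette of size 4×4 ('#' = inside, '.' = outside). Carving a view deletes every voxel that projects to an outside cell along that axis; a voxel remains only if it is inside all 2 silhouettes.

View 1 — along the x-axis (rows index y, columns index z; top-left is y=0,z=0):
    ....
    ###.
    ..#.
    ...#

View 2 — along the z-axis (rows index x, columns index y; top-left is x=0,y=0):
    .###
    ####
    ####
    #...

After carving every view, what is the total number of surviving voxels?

|visual hull| = 15

start: 4×4×4 = 64 voxels
V1 x: intersect with YZ mask (5 set) -- 20 left
V2 z: intersect with XY mask (12 set) -- 15 left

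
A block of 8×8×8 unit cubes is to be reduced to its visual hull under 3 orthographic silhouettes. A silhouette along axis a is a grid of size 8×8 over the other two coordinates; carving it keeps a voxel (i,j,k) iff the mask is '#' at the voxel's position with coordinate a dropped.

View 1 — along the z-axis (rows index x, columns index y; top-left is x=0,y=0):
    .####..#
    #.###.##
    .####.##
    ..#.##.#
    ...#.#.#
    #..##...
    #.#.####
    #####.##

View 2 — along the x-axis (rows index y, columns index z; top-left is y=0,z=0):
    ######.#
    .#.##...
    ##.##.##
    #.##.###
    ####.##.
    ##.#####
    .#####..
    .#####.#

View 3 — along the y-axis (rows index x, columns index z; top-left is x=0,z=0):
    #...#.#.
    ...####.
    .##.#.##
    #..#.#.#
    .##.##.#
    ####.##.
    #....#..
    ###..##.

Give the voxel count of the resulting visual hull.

full grid |V| = 512
  1. axis=2 (XY plane), |mask|=40  ⇒  voxels=320
  2. axis=0 (YZ plane), |mask|=46  ⇒  voxels=234
  3. axis=1 (XZ plane), |mask|=34  ⇒  voxels=119

remaining voxels: 119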